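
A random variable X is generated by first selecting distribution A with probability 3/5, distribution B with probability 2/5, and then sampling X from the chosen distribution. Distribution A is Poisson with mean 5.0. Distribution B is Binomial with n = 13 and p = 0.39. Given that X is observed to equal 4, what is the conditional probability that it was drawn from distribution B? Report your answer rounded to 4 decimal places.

Likelihoods P(X=4 | ·): A: 0.175467; B: 0.193434.
Posterior ∝ prior × likelihood. Numerator for B: 0.4·0.193434 = 0.0773736.
Normalizing constant: 0.6·0.175467 + 0.4·0.193434 = 0.182654.
P(B | observation) = 0.0773736 / 0.182654 = 0.423608.

0.4236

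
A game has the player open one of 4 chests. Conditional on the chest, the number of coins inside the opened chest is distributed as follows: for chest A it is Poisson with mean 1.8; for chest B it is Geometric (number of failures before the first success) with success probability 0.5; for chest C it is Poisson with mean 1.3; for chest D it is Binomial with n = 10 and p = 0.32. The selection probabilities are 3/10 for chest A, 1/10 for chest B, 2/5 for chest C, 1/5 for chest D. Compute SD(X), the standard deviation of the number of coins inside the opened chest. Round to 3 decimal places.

Per component, A: μ=1.8, E[X²]=5.04; B: μ=1, E[X²]=3; C: μ=1.3, E[X²]=2.99; D: μ=3.2, E[X²]=12.416.
E[X] = 0.3·1.8 + 0.1·1 + 0.4·1.3 + 0.2·3.2 = 1.8.
E[X²] = 0.3·5.04 + 0.1·3 + 0.4·2.99 + 0.2·12.416 = 5.4912.
Var(X) = E[X²] − (E[X])² = 5.4912 − 3.24 = 2.2512.
SD(X) = √2.2512 = 1.5004.

1.500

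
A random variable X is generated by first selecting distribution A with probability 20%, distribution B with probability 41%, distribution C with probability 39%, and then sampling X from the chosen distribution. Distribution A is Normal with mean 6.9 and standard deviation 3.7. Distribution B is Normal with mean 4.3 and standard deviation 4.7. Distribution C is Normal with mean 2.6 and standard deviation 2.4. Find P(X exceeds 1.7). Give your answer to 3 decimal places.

Conditional on each component, P(X > 1.7): A: 0.92005; B: 0.709934; C: 0.64617.
By total probability, P(X > 1.7) = 0.2·0.92005 + 0.41·0.709934 + 0.39·0.64617 = 0.727089.

0.727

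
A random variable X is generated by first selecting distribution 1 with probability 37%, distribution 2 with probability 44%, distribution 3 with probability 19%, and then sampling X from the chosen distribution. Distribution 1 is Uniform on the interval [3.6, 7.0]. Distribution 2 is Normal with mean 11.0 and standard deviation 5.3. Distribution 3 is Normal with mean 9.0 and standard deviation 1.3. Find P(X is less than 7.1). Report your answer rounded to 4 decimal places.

0.4853

Conditional on each component, P(X < 7.1): 1: 1; 2: 0.230911; 3: 0.0719339.
By total probability, P(X < 7.1) = 0.37·1 + 0.44·0.230911 + 0.19·0.0719339 = 0.485268.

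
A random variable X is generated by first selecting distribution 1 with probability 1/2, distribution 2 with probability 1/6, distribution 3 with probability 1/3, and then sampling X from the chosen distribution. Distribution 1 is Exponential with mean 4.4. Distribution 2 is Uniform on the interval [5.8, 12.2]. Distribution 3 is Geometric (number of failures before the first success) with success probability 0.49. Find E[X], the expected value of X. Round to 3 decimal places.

Component means — 1: 4.4; 2: 9; 3: 1.04082.
E[X] = 0.5·4.4 + 0.166667·9 + 0.333333·1.04082 = 4.04694.

4.047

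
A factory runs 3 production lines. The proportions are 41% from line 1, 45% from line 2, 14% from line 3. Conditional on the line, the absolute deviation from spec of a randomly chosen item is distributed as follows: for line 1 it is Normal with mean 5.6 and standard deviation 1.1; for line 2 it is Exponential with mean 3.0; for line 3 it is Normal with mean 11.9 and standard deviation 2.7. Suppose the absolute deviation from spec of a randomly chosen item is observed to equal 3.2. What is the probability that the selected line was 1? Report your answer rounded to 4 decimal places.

0.2101

Likelihoods f(3.2 | ·): 1: 0.0335602; 2: 0.114718; 3: 0.000822182.
Posterior ∝ prior × likelihood. Numerator for 1: 0.41·0.0335602 = 0.0137597.
Normalizing constant: 0.41·0.0335602 + 0.45·0.114718 + 0.14·0.000822182 = 0.0654979.
P(1 | observation) = 0.0137597 / 0.0654979 = 0.210078.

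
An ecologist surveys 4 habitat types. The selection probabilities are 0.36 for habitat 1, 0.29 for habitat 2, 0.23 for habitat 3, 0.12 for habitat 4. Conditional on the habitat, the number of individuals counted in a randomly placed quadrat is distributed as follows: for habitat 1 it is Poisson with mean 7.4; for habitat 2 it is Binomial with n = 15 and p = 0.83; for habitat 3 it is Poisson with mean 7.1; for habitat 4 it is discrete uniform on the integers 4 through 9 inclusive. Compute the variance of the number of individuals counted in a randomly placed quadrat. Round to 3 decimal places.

11.117

Per component, 1: μ=7.4, E[X²]=62.16; 2: μ=12.45, E[X²]=157.119; 3: μ=7.1, E[X²]=57.51; 4: μ=6.5, E[X²]=45.1667.
E[X] = 0.36·7.4 + 0.29·12.45 + 0.23·7.1 + 0.12·6.5 = 8.6875.
E[X²] = 0.36·62.16 + 0.29·157.119 + 0.23·57.51 + 0.12·45.1667 = 86.5894.
Var(X) = E[X²] − (E[X])² = 86.5894 − 75.4727 = 11.1168.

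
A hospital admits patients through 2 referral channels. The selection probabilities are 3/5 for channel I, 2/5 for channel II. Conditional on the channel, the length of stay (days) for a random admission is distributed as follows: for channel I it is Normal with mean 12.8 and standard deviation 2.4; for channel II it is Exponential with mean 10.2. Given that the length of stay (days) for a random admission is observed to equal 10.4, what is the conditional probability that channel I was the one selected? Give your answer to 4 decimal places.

0.8105

Likelihoods f(10.4 | ·): I: 0.100821; II: 0.0353663.
Posterior ∝ prior × likelihood. Numerator for I: 0.6·0.100821 = 0.0604927.
Normalizing constant: 0.6·0.100821 + 0.4·0.0353663 = 0.0746392.
P(I | observation) = 0.0604927 / 0.0746392 = 0.810468.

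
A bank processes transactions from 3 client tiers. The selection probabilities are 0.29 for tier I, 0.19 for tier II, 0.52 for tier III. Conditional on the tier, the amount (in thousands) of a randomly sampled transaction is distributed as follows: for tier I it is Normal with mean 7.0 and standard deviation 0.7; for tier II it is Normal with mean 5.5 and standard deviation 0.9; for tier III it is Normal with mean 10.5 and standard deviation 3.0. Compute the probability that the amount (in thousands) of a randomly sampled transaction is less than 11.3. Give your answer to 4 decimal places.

0.7947

Conditional on each tier, P(X < 11.3): I: 1; II: 1; III: 0.605137.
By total probability, P(X < 11.3) = 0.29·1 + 0.19·1 + 0.52·0.605137 = 0.794671.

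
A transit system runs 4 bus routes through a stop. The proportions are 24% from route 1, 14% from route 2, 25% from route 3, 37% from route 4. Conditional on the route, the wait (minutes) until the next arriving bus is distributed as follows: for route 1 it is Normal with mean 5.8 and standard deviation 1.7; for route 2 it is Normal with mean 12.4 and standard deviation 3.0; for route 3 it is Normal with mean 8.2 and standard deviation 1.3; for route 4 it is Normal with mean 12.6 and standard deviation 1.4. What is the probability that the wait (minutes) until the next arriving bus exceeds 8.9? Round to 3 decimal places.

Conditional on each route, P(X > 8.9): 1: 0.0341116; 2: 0.878327; 3: 0.295129; 4: 0.99589.
By total probability, P(X > 8.9) = 0.24·0.0341116 + 0.14·0.878327 + 0.25·0.295129 + 0.37·0.99589 = 0.573414.

0.573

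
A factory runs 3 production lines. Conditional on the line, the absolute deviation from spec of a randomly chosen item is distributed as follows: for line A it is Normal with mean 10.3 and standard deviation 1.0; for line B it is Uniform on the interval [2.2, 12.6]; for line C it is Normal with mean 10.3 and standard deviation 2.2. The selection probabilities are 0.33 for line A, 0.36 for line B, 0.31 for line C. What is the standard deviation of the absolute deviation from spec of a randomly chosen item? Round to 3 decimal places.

2.648

Per component, A: μ=10.3, E[X²]=107.09; B: μ=7.4, E[X²]=63.7733; C: μ=10.3, E[X²]=110.93.
E[X] = 0.33·10.3 + 0.36·7.4 + 0.31·10.3 = 9.256.
E[X²] = 0.33·107.09 + 0.36·63.7733 + 0.31·110.93 = 92.6864.
Var(X) = E[X²] − (E[X])² = 92.6864 − 85.6735 = 7.01286.
SD(X) = √7.01286 = 2.64818.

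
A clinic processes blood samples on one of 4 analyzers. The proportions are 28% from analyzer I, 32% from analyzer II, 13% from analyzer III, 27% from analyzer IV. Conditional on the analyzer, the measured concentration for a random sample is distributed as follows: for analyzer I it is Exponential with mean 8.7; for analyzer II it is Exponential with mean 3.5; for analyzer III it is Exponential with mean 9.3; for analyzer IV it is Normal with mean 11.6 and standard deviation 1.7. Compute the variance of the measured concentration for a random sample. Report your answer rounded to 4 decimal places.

Per component, I: μ=8.7, E[X²]=151.38; II: μ=3.5, E[X²]=24.5; III: μ=9.3, E[X²]=172.98; IV: μ=11.6, E[X²]=137.45.
E[X] = 0.28·8.7 + 0.32·3.5 + 0.13·9.3 + 0.27·11.6 = 7.897.
E[X²] = 0.28·151.38 + 0.32·24.5 + 0.13·172.98 + 0.27·137.45 = 109.825.
Var(X) = E[X²] − (E[X])² = 109.825 − 62.3626 = 47.4627.

47.4627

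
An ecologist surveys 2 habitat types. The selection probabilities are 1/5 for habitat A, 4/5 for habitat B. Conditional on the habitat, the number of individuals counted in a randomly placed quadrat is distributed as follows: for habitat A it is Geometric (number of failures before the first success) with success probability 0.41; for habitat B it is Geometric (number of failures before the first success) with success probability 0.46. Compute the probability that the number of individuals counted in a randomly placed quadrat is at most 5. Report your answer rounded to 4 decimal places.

0.9717

Conditional on each habitat, P(X ≤ 5): A: 0.957819; B: 0.975205.
By total probability, P(X ≤ 5) = 0.2·0.957819 + 0.8·0.975205 = 0.971728.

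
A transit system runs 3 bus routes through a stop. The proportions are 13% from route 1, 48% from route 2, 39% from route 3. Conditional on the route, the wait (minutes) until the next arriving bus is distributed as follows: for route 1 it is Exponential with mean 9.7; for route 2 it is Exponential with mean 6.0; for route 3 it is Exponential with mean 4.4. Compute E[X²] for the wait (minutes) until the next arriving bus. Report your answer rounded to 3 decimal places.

74.124

For each component E[X²] = Var + (mean)², giving 1: 188.18; 2: 72; 3: 38.72.
Overall E[X²] = 0.13·188.18 + 0.48·72 + 0.39·38.72 = 74.1242.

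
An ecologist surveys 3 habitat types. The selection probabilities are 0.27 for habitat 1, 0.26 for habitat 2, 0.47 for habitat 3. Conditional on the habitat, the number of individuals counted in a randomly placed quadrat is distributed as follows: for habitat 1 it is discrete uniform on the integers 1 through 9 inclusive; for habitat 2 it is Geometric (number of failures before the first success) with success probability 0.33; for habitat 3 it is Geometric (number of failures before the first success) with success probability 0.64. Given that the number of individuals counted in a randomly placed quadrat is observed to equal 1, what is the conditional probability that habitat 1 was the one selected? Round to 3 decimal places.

0.153

Likelihoods P(X=1 | ·): 1: 0.111111; 2: 0.2211; 3: 0.2304.
Posterior ∝ prior × likelihood. Numerator for 1: 0.27·0.111111 = 0.03.
Normalizing constant: 0.27·0.111111 + 0.26·0.2211 + 0.47·0.2304 = 0.195774.
P(1 | observation) = 0.03 / 0.195774 = 0.153238.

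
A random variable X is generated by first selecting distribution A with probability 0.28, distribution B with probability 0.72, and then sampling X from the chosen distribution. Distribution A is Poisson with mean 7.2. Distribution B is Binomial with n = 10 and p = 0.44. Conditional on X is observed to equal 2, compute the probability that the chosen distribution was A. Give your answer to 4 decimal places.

Likelihoods P(X=2 | ·): A: 0.0193515; B: 0.0842601.
Posterior ∝ prior × likelihood. Numerator for A: 0.28·0.0193515 = 0.00541842.
Normalizing constant: 0.28·0.0193515 + 0.72·0.0842601 = 0.0660857.
P(A | observation) = 0.00541842 / 0.0660857 = 0.0819908.

0.0820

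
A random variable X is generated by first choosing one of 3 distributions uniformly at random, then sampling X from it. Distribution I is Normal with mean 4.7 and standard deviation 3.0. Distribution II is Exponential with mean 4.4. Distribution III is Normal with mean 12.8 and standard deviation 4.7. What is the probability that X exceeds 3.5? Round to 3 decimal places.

0.694

Conditional on each component, P(X > 3.5): I: 0.655422; II: 0.451376; III: 0.976076.
By total probability, P(X > 3.5) = 0.333333·0.655422 + 0.333333·0.451376 + 0.333333·0.976076 = 0.694291.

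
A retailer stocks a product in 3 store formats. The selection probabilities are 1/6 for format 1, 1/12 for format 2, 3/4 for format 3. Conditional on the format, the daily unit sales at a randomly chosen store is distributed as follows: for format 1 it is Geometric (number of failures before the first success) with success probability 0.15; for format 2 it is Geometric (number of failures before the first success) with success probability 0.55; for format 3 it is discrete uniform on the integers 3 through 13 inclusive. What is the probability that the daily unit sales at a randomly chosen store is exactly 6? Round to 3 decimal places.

0.078

Conditional on each format, P(X = 6): 1: 0.0565724; 2: 0.00456707; 3: 0.0909091.
By total probability, P(X = 6) = 0.166667·0.0565724 + 0.0833333·0.00456707 + 0.75·0.0909091 = 0.0779911.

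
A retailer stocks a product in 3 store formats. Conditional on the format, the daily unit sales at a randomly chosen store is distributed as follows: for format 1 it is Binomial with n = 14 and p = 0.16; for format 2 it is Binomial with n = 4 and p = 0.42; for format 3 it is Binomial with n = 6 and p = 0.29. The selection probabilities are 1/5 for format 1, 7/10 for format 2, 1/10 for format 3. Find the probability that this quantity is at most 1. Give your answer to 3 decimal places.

Conditional on each format, P(X ≤ 1): 1: 0.319287; 2: 0.440953; 3: 0.442036.
By total probability, P(X ≤ 1) = 0.2·0.319287 + 0.7·0.440953 + 0.1·0.442036 = 0.416728.

0.417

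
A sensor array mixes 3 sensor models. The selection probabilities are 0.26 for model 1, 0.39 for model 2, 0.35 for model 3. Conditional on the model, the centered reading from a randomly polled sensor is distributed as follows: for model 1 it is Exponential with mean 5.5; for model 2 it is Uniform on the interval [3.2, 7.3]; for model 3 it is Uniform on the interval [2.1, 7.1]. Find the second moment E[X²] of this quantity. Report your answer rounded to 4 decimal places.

For each component E[X²] = Var + (mean)², giving 1: 60.5; 2: 28.9633; 3: 23.2433.
Overall E[X²] = 0.26·60.5 + 0.39·28.9633 + 0.35·23.2433 = 35.1609.

35.1609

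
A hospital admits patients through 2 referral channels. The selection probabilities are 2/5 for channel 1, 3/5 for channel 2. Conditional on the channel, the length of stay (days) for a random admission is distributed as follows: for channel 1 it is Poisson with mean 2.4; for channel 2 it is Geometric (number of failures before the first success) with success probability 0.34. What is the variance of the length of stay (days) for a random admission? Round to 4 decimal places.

Per component, 1: μ=2.4, E[X²]=8.16; 2: μ=1.94118, E[X²]=9.47751.
E[X] = 0.4·2.4 + 0.6·1.94118 = 2.12471.
E[X²] = 0.4·8.16 + 0.6·9.47751 = 8.95051.
Var(X) = E[X²] − (E[X])² = 8.95051 − 4.51438 = 4.43613.

4.4361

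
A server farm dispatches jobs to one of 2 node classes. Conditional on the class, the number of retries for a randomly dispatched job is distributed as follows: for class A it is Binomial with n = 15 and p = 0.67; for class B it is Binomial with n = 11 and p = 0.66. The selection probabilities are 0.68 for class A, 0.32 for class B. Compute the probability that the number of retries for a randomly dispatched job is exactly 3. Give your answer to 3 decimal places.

0.003

Conditional on each class, P(X = 3): A: 0.000228246; B: 0.00847124.
By total probability, P(X = 3) = 0.68·0.000228246 + 0.32·0.00847124 = 0.002866.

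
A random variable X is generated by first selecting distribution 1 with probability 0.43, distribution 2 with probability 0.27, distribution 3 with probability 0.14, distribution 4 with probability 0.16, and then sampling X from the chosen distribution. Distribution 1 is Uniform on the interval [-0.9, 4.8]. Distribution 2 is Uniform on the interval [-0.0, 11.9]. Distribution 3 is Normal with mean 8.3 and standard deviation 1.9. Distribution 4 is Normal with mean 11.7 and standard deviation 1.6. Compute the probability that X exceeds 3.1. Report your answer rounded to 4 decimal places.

Conditional on each component, P(X > 3.1): 1: 0.298246; 2: 0.739496; 3: 0.996898; 4: 1.
By total probability, P(X > 3.1) = 0.43·0.298246 + 0.27·0.739496 + 0.14·0.996898 + 0.16·1 = 0.627475.

0.6275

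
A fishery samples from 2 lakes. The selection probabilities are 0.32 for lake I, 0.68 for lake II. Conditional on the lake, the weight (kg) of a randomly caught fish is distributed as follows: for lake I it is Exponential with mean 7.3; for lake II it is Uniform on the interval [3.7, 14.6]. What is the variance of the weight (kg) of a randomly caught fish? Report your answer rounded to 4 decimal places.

24.5301

Per component, I: μ=7.3, E[X²]=106.58; II: μ=9.15, E[X²]=93.6233.
E[X] = 0.32·7.3 + 0.68·9.15 = 8.558.
E[X²] = 0.32·106.58 + 0.68·93.6233 = 97.7695.
Var(X) = E[X²] − (E[X])² = 97.7695 − 73.2394 = 24.5301.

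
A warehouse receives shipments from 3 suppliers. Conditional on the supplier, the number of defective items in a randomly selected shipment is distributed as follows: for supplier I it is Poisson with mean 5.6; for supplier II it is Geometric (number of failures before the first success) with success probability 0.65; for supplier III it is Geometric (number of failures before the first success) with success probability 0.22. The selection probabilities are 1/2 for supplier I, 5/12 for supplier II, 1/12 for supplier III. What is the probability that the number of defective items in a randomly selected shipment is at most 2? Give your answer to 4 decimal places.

0.4838

Conditional on each supplier, P(X ≤ 2): I: 0.0823884; II: 0.957125; III: 0.525448.
By total probability, P(X ≤ 2) = 0.5·0.0823884 + 0.416667·0.957125 + 0.0833333·0.525448 = 0.483784.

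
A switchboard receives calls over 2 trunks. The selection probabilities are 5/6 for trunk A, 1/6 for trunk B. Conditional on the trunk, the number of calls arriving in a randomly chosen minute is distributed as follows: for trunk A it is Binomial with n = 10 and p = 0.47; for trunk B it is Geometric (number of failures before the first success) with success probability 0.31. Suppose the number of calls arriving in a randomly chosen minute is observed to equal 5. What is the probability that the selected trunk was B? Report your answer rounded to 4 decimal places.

Likelihoods P(X=5 | ·): A: 0.241696; B: 0.048485.
Posterior ∝ prior × likelihood. Numerator for B: 0.166667·0.048485 = 0.00808083.
Normalizing constant: 0.833333·0.241696 + 0.166667·0.048485 = 0.209494.
P(B | observation) = 0.00808083 / 0.209494 = 0.0385731.

0.0386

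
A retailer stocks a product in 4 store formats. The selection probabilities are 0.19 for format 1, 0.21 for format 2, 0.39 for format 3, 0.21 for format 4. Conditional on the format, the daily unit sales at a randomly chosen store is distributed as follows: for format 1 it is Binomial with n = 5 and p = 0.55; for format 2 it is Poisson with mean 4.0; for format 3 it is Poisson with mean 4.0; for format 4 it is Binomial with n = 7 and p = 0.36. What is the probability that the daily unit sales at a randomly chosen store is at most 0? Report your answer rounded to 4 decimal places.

Conditional on each format, P(X ≤ 0): 1: 0.0184528; 2: 0.0183156; 3: 0.0183156; 4: 0.0439805.
By total probability, P(X ≤ 0) = 0.19·0.0184528 + 0.21·0.0183156 + 0.39·0.0183156 + 0.21·0.0439805 = 0.0237313.

0.0237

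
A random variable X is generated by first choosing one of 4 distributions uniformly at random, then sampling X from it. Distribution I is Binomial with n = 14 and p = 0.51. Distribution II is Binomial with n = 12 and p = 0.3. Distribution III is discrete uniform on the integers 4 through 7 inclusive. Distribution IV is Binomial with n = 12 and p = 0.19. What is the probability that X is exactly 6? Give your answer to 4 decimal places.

Conditional on each component, P(X = 6): I: 0.175608; II: 0.0792479; III: 0.25; IV: 0.0122773.
By total probability, P(X = 6) = 0.25·0.175608 + 0.25·0.0792479 + 0.25·0.25 + 0.25·0.0122773 = 0.129283.

0.1293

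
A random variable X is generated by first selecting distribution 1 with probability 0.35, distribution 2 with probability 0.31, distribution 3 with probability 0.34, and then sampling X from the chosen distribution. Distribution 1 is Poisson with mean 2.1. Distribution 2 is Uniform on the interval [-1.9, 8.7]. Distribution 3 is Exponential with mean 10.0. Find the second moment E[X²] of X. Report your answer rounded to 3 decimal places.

76.765

For each component E[X²] = Var + (mean)², giving 1: 6.51; 2: 20.9233; 3: 200.
Overall E[X²] = 0.35·6.51 + 0.31·20.9233 + 0.34·200 = 76.7647.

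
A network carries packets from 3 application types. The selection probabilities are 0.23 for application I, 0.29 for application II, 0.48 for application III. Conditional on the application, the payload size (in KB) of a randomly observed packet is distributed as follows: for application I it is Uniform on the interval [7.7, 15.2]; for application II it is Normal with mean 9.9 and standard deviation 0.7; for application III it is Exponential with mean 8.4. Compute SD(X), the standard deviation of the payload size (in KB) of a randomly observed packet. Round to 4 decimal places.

Per component, I: μ=11.45, E[X²]=135.79; II: μ=9.9, E[X²]=98.5; III: μ=8.4, E[X²]=141.12.
E[X] = 0.23·11.45 + 0.29·9.9 + 0.48·8.4 = 9.5365.
E[X²] = 0.23·135.79 + 0.29·98.5 + 0.48·141.12 = 127.534.
Var(X) = E[X²] − (E[X])² = 127.534 − 90.9448 = 36.5895.
SD(X) = √36.5895 = 6.04892.

6.0489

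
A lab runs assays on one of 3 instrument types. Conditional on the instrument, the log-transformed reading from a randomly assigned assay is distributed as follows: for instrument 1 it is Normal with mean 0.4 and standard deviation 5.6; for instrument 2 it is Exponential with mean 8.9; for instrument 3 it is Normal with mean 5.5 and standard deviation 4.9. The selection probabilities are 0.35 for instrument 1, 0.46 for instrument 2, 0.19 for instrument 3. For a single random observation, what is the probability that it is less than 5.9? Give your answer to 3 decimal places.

Conditional on each instrument, P(X < 5.9): 1: 0.836985; 2: 0.484656; 3: 0.532531.
By total probability, P(X < 5.9) = 0.35·0.836985 + 0.46·0.484656 + 0.19·0.532531 = 0.617068.

0.617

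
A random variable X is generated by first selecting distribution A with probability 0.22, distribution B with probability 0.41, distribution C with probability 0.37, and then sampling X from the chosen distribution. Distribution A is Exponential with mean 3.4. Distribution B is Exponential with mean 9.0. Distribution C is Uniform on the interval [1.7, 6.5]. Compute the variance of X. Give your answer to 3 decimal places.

Per component, A: μ=3.4, E[X²]=23.12; B: μ=9, E[X²]=162; C: μ=4.1, E[X²]=18.73.
E[X] = 0.22·3.4 + 0.41·9 + 0.37·4.1 = 5.955.
E[X²] = 0.22·23.12 + 0.41·162 + 0.37·18.73 = 78.4365.
Var(X) = E[X²] − (E[X])² = 78.4365 − 35.462 = 42.9745.

42.974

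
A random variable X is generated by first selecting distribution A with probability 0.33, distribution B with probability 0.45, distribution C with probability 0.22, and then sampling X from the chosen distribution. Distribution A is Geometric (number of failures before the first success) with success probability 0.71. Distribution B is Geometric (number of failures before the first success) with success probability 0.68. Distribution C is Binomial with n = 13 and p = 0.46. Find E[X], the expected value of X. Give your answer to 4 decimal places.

1.6622

Component means — A: 0.408451; B: 0.470588; C: 5.98.
E[X] = 0.33·0.408451 + 0.45·0.470588 + 0.22·5.98 = 1.66215.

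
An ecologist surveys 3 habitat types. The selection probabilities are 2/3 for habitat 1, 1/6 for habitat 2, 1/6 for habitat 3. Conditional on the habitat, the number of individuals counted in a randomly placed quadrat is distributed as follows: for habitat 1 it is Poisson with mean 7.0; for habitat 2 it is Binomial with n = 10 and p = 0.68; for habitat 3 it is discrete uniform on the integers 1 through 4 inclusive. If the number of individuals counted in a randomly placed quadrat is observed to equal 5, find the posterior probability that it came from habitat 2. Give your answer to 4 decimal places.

0.1940

Likelihoods P(X=5 | ·): 1: 0.127717; 2: 0.122941; 3: 0.
Posterior ∝ prior × likelihood. Numerator for 2: 0.166667·0.122941 = 0.0204901.
Normalizing constant: 0.666667·0.127717 + 0.166667·0.122941 + 0.166667·0 = 0.105635.
P(2 | observation) = 0.0204901 / 0.105635 = 0.193971.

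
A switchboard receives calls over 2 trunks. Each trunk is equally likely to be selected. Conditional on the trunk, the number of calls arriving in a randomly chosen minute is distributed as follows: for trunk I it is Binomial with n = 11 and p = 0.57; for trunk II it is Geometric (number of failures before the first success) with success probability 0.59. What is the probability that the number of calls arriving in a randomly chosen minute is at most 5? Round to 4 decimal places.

0.6559

Conditional on each trunk, P(X ≤ 5): I: 0.316554; II: 0.99525.
By total probability, P(X ≤ 5) = 0.5·0.316554 + 0.5·0.99525 = 0.655902.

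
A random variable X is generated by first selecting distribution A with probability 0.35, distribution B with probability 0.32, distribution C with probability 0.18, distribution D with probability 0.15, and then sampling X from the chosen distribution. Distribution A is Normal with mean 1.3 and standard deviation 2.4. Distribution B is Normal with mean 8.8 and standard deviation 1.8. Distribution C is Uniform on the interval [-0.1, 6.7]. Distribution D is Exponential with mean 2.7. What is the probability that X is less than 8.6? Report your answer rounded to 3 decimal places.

0.819

Conditional on each component, P(X < 8.6): A: 0.998824; B: 0.455764; C: 1; D: 0.958629.
By total probability, P(X < 8.6) = 0.35·0.998824 + 0.32·0.455764 + 0.18·1 + 0.15·0.958629 = 0.819227.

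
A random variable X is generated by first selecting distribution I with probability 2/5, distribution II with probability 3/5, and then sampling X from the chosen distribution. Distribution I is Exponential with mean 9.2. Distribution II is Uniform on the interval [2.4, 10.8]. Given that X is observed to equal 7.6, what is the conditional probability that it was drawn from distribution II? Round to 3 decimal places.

Likelihoods f(7.6 | ·): I: 0.0475825; II: 0.119048.
Posterior ∝ prior × likelihood. Numerator for II: 0.6·0.119048 = 0.0714286.
Normalizing constant: 0.4·0.0475825 + 0.6·0.119048 = 0.0904616.
P(II | observation) = 0.0714286 / 0.0904616 = 0.789601.

0.790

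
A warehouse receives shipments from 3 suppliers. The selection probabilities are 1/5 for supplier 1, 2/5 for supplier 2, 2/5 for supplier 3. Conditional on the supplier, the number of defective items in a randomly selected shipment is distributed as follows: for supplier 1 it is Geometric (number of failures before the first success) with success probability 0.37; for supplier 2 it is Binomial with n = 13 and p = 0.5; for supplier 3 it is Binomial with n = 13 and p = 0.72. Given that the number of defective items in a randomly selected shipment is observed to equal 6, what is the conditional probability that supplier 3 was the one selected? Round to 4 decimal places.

Likelihoods P(X=6 | ·): 1: 0.0231337; 2: 0.209473; 3: 0.0322566.
Posterior ∝ prior × likelihood. Numerator for 3: 0.4·0.0322566 = 0.0129026.
Normalizing constant: 0.2·0.0231337 + 0.4·0.209473 + 0.4·0.0322566 = 0.101318.
P(3 | observation) = 0.0129026 / 0.101318 = 0.127347.

0.1273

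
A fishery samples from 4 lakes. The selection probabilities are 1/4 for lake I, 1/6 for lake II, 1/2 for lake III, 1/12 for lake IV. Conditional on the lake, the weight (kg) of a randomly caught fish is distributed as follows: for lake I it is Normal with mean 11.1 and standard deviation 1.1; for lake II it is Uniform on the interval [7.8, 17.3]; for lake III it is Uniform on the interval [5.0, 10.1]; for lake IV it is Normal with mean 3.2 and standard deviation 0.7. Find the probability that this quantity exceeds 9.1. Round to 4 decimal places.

0.4833

Conditional on each lake, P(X > 9.1): I: 0.965482; II: 0.863158; III: 0.196078; IV: 0.
By total probability, P(X > 9.1) = 0.25·0.965482 + 0.166667·0.863158 + 0.5·0.196078 + 0.0833333·0 = 0.483269.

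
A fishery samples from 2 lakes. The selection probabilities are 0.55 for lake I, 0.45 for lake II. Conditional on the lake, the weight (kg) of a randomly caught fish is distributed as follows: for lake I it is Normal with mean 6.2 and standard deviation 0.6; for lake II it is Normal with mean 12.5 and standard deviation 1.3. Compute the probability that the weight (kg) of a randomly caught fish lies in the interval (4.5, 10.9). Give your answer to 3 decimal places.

Conditional on each lake, P(4.5 < X < 10.9): I: 0.997697; II: 0.109205.
By total probability, P(4.5 < X < 10.9) = 0.55·0.997697 + 0.45·0.109205 = 0.597875.

0.598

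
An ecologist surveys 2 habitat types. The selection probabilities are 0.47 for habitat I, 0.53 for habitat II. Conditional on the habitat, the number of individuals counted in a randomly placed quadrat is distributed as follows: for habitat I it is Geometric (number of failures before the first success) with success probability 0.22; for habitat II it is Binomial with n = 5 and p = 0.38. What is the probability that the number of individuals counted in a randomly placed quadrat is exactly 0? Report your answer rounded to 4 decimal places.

0.1520

Conditional on each habitat, P(X = 0): I: 0.22; II: 0.0916133.
By total probability, P(X = 0) = 0.47·0.22 + 0.53·0.0916133 = 0.151955.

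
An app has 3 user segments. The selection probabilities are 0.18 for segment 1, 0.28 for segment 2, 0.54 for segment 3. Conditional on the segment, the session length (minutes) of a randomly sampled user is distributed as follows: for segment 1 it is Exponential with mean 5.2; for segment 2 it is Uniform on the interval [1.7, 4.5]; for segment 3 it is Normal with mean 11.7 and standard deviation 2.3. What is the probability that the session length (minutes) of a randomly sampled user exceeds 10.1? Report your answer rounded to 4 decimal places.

Conditional on each segment, P(X > 10.1): 1: 0.143373; 2: 0; 3: 0.756677.
By total probability, P(X > 10.1) = 0.18·0.143373 + 0.28·0 + 0.54·0.756677 = 0.434412.

0.4344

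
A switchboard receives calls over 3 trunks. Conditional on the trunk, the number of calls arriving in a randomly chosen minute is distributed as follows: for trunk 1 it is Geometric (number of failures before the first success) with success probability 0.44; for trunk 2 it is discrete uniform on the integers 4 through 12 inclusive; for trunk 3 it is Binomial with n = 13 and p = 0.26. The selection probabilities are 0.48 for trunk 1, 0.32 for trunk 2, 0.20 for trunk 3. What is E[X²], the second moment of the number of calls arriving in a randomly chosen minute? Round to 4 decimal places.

27.5644

For each component E[X²] = Var + (mean)², giving 1: 4.5124; 2: 70.6667; 3: 13.9256.
Overall E[X²] = 0.48·4.5124 + 0.32·70.6667 + 0.2·13.9256 = 27.5644.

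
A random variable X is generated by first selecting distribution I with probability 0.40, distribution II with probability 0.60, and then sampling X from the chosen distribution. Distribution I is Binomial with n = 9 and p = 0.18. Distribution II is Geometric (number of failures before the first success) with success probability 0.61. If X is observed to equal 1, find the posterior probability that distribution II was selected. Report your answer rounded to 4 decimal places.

Likelihoods P(X=1 | ·): I: 0.331151; II: 0.2379.
Posterior ∝ prior × likelihood. Numerator for II: 0.6·0.2379 = 0.14274.
Normalizing constant: 0.4·0.331151 + 0.6·0.2379 = 0.2752.
P(II | observation) = 0.14274 / 0.2752 = 0.518677.

0.5187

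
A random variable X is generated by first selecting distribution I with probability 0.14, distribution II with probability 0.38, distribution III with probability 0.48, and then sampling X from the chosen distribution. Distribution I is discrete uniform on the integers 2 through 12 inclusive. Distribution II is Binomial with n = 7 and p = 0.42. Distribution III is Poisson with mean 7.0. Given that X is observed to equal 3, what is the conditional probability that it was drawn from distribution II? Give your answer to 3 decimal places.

Likelihoods P(X=3 | ·): I: 0.0909091; II: 0.293446; III: 0.0521293.
Posterior ∝ prior × likelihood. Numerator for II: 0.38·0.293446 = 0.111509.
Normalizing constant: 0.14·0.0909091 + 0.38·0.293446 + 0.48·0.0521293 = 0.149259.
P(II | observation) = 0.111509 / 0.149259 = 0.747088.

0.747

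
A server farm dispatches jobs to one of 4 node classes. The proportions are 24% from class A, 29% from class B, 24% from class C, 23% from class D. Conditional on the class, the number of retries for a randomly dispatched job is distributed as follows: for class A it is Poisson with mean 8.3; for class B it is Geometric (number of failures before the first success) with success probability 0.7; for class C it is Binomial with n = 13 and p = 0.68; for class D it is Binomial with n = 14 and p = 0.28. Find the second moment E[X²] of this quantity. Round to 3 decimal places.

For each component E[X²] = Var + (mean)², giving A: 77.19; B: 0.795918; C: 80.9744; D: 18.1888.
Overall E[X²] = 0.24·77.19 + 0.29·0.795918 + 0.24·80.9744 + 0.23·18.1888 = 42.3737.

42.374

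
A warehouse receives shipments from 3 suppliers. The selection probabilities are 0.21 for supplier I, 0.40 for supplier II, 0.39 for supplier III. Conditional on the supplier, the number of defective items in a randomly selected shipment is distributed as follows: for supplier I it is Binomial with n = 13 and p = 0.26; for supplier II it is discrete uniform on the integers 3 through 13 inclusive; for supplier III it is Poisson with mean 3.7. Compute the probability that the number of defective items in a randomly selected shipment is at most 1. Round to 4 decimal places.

0.0686

Conditional on each supplier, P(X ≤ 1): I: 0.111091; II: 0; III: 0.116201.
By total probability, P(X ≤ 1) = 0.21·0.111091 + 0.4·0 + 0.39·0.116201 = 0.0686473.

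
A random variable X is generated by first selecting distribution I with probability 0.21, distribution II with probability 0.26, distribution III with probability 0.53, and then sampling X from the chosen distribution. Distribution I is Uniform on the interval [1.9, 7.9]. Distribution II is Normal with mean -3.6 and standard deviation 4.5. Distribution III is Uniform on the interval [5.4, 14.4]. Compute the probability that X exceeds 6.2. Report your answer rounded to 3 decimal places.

0.546

Conditional on each component, P(X > 6.2): I: 0.283333; II: 0.0147113; III: 0.911111.
By total probability, P(X > 6.2) = 0.21·0.283333 + 0.26·0.0147113 + 0.53·0.911111 = 0.546214.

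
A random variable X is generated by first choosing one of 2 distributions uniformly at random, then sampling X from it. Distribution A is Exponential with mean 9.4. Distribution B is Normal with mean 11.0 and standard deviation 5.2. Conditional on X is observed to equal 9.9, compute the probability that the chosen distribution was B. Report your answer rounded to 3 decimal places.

Likelihoods f(9.9 | ·): A: 0.0371088; B: 0.0750222.
Posterior ∝ prior × likelihood. Numerator for B: 0.5·0.0750222 = 0.0375111.
Normalizing constant: 0.5·0.0371088 + 0.5·0.0750222 = 0.0560655.
P(B | observation) = 0.0375111 / 0.0560655 = 0.669058.

0.669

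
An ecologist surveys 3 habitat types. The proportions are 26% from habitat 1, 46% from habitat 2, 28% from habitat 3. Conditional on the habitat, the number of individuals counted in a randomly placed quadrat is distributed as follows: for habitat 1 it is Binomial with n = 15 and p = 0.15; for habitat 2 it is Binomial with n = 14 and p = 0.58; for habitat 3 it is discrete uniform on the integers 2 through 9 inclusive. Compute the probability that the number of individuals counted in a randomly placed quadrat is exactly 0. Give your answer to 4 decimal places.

0.0227

Conditional on each habitat, P(X = 0): 1: 0.0873542; 2: 5.31484e-06; 3: 0.
By total probability, P(X = 0) = 0.26·0.0873542 + 0.46·5.31484e-06 + 0.28·0 = 0.0227145.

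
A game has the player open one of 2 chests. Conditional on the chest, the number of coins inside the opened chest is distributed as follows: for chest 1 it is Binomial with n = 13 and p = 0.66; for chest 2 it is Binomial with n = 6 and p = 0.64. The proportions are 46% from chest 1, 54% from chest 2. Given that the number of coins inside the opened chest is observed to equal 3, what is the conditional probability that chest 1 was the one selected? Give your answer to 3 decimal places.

Likelihoods P(X=3 | ·): 1: 0.00169741; 2: 0.244612.
Posterior ∝ prior × likelihood. Numerator for 1: 0.46·0.00169741 = 0.000780809.
Normalizing constant: 0.46·0.00169741 + 0.54·0.244612 = 0.132871.
P(1 | observation) = 0.000780809 / 0.132871 = 0.00587644.

0.006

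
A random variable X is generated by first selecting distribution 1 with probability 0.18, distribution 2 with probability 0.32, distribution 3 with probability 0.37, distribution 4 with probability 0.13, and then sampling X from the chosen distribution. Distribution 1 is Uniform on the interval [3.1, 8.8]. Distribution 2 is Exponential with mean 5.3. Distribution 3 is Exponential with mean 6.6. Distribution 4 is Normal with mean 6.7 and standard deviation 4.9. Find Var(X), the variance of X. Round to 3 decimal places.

Per component, 1: μ=5.95, E[X²]=38.11; 2: μ=5.3, E[X²]=56.18; 3: μ=6.6, E[X²]=87.12; 4: μ=6.7, E[X²]=68.9.
E[X] = 0.18·5.95 + 0.32·5.3 + 0.37·6.6 + 0.13·6.7 = 6.08.
E[X²] = 0.18·38.11 + 0.32·56.18 + 0.37·87.12 + 0.13·68.9 = 66.0288.
Var(X) = E[X²] − (E[X])² = 66.0288 − 36.9664 = 29.0624.

29.062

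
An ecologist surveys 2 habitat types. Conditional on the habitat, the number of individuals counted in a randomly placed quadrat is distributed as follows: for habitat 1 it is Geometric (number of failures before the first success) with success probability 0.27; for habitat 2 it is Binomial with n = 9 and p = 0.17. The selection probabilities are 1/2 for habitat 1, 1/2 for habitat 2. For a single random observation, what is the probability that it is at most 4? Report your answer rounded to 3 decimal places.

Conditional on each habitat, P(X ≤ 4): 1: 0.792693; 2: 0.990243.
By total probability, P(X ≤ 4) = 0.5·0.792693 + 0.5·0.990243 = 0.891468.

0.891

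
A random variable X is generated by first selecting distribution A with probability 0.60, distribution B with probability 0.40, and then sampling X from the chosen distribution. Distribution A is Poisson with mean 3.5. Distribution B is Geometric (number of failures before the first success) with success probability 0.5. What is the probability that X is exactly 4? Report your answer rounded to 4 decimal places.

Conditional on each component, P(X = 4): A: 0.188812; B: 0.03125.
By total probability, P(X = 4) = 0.6·0.188812 + 0.4·0.03125 = 0.125787.

0.1258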